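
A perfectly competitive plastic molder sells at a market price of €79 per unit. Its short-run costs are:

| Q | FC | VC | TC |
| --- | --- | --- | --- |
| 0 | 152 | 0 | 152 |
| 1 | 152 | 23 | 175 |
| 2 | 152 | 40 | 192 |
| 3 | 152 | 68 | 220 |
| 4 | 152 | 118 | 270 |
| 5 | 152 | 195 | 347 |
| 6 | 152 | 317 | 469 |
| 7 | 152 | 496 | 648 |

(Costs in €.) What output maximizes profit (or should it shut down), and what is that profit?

Profit at each row (π = 79Q − TC): Q=0: -152; Q=1: -96; Q=2: -34; Q=3: 17; Q=4: 46; Q=5: 48; Q=6: 5; Q=7: -95.
Profit is maximized at Q = 5. AVC there is 195/5 = €39 ≤ P, so producing beats shutting down (which would give -€152).

Q = 5; profit = €48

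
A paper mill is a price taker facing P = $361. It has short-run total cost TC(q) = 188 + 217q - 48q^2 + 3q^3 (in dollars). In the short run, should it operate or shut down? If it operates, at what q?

Strip out fixed cost: VC = 217q - 48q^2 + 3q^3. Then AVC = 217 - 48q + 3q^2 and MC = 217 - 96q + 9q^2.
AVC hits its minimum where MC = AVC, at q = 8, giving min AVC = 217 - 48·8 + 3·8^2 = $25.
P = $361 exceeds min AVC = $25, so the firm stays open.
Set P = MC: 361 = 217 - 96q + 9q^2 → -144 - 96q + 9q^2 = 0. The roots are q = -4/3 and q = 12; the profit-maximizing output is on the rising part of MC, so q* = 12.
Check: AVC at q = 12 is $73 ≤ P, so revenue covers variable cost.
Profit = P·q − TC = 361·12 − 1064 = $3268.

Produce at q = 12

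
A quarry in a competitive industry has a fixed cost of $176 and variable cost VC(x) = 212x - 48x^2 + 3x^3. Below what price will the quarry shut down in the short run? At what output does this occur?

The shutdown price is the minimum of AVC. VC = 212x - 48x^2 + 3x^3, so AVC = 212 - 48x + 3x^2.
dAVC/dx = -48 + 6x = 0 gives x = 8. min AVC = 212 - 48·8 + 3·8^2 = 20.
For P < $20 the firm produces nothing.

$20 per unit, at x = 8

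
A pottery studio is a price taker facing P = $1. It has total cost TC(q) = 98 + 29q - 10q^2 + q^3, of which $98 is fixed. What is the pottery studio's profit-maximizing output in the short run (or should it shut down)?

Shut down

Variable cost is VC = 29q - 10q^2 + q^3, so AVC = VC/q = 29 - 10q + q^2 and MC = dTC/dq = 29 - 20q + 3q^2.
The AVC parabola has its vertex at q = 10/2 = 5, where AVC = 29 - 10·5 + 5^2 = $4.
P = $1 lies below min AVC = $4; no output level covers variable cost.
Best response: produce nothing and absorb the $98 fixed cost.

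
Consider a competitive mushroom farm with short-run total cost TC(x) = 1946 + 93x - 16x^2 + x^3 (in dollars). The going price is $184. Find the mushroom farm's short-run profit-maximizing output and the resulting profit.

Profit = -$256 at x = 13

AVC = 93 - 16x + x^2 has its minimum $29 at x = 8; price $184 clears that bar, so the firm operates.
MC = 93 - 32x + 3x^2. Setting P = MC and taking the root on the rising branch gives x* = 13.
TR = 184·13 = 2392. TC = 1946 + 702 = 2648. Profit = 2392 − 2648 = -$256.
That loss of $256 beats the $1946 the firm would lose by shutting down; producing recovers $1690 of fixed cost.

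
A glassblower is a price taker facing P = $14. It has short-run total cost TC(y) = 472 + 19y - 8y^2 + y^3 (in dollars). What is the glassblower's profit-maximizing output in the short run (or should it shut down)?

Produce at y = 5

From TC, MC = TC'(y) = 19 - 16y + 3y^2 and AVC = VC/y = 19 - 8y + y^2.
The AVC parabola has its vertex at y = 8/2 = 4, where AVC = 19 - 8·4 + 4^2 = $3.
Because $14 ≥ $3, revenue can cover variable cost; the firm operates.
P = MC gives 5 - 16y + 3y^2 = 0, with roots 1/3 and 5. Take the larger (rising MC): y* = 5.
Check: AVC at y = 5 is $4 ≤ P, so revenue covers variable cost.
Profit = P·y − TC = 14·5 − 492 = -$422, a loss, but smaller than the $472 fixed cost the firm would lose by shutting down.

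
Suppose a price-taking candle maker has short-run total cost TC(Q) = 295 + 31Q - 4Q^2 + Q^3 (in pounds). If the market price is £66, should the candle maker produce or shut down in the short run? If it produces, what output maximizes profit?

Produce at Q = 5

Strip out fixed cost: VC = 31Q - 4Q^2 + Q^3. Then AVC = 31 - 4Q + Q^2 and MC = 31 - 8Q + 3Q^2.
AVC hits its minimum where MC = AVC, at Q = 2, giving min AVC = 31 - 4·2 + 2^2 = £27.
P = £66 exceeds min AVC = £27, so the firm stays open.
Solving P = MC: -35 - 8Q + 3Q^2 = 0 ⇒ Q = -7/3 or 5. On the upward-sloping branch, Q* = 5.
Check: AVC at Q = 5 is £36 ≤ P, so revenue covers variable cost.
Profit = P·Q − TC = 66·5 − 475 = -£145, a loss, but smaller than the £295 fixed cost the firm would lose by shutting down.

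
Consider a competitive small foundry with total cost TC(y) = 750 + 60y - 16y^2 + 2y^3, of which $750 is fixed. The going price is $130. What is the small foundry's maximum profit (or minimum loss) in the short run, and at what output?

AVC = 60 - 16y + 2y^2 has its minimum $28 at y = 4; price $130 clears that bar, so the firm operates.
With MC = 60 - 32y + 6y^2, P = MC on the upward-sloping part at y* = 7.
TR = 130·7 = 910. TC = 750 + 322 = 1072. Profit = 910 − 1072 = -$162.
That loss of $162 beats the $750 the firm would lose by shutting down; producing recovers $588 of fixed cost.

Profit = -$162 at y = 7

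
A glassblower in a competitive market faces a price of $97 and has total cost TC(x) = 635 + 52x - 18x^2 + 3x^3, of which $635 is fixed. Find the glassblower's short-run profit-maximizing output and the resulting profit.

Profit = -$335 at x = 5

AVC = 52 - 18x + 3x^2 has its minimum $25 at x = 3; price $97 clears that bar, so the firm operates.
With MC = 52 - 36x + 9x^2, P = MC on the upward-sloping part at x* = 5.
TR = 97·5 = 485. TC = 635 + 185 = 820. Profit = 485 − 820 = -$335.
That loss of $335 beats the $635 the firm would lose by shutting down; producing recovers $300 of fixed cost.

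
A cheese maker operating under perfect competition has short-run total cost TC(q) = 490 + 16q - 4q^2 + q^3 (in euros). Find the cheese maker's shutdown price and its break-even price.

AVC = 16 - 4q + q^2; minimized at q = 2, giving min AVC = €12. That is the shutdown price.
ATC = 490/q + 16 - 4q + q^2. Setting dATC/dq = −490/q^2 − 4 + 2q = 0 gives q = 7 (since 2·7^3 − 4·7^2 = 490).
min ATC = 490/7 + 16 − 4·7 + 7^2 = €107. That is the break-even price.
For €12 ≤ P < €107 the firm produces at a loss; below €12 it shuts down.

Shutdown price = €12; break-even price = €107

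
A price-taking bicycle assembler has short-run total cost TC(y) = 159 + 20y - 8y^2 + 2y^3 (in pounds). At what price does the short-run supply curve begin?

£12 per unit

The firm shuts down when price falls below the minimum of average variable cost. AVC = VC/y = 20 - 8y + 2y^2.
dAVC/dy = -8 + 4y = 0 gives y = 2. min AVC = 20 - 8·2 + 2·2^2 = 12.
For P < £12 the firm produces nothing.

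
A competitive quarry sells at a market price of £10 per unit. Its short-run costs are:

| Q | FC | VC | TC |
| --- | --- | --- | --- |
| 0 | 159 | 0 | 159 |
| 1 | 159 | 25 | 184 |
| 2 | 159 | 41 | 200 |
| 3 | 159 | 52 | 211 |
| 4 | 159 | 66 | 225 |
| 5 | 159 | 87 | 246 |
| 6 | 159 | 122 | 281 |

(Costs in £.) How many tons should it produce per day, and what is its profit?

Tabulate TR − TC: Q=0: -159; Q=1: -174; Q=2: -180; Q=3: -181; Q=4: -185; Q=5: -196; Q=6: -221.
Profit is highest at Q = 0. Equivalently, the lowest AVC in the table is 66/4 ≈ £16.50 at Q = 4, and P = £10 falls below it — price never covers variable cost, so the firm shuts down and loses only its fixed cost.

Q = 0 (shut down); profit = -£159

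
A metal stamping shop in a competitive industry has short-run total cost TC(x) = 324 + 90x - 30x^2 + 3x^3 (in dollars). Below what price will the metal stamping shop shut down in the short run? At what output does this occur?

The shutdown price is the minimum of AVC. VC = 90x - 30x^2 + 3x^3, so AVC = 90 - 30x + 3x^2.
dAVC/dx = -30 + 6x = 0 gives x = 5. min AVC = 90 - 30·5 + 3·5^2 = 15.
The firm shuts down for any P below $15.

$15 per unit, at x = 5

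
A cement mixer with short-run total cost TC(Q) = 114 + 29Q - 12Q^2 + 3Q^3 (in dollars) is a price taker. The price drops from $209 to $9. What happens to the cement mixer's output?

Output falls from 6 to 0 (the firm shuts down)

MC = 29 - 24Q + 9Q^2; the shutdown threshold is min AVC = $17 (at Q = 2).
With P = $209 above the shutdown price, P = MC gives Q = 6.
At P = $9 < min AVC = $17, price no longer covers variable cost at any output, so the firm shuts down: Q = 0.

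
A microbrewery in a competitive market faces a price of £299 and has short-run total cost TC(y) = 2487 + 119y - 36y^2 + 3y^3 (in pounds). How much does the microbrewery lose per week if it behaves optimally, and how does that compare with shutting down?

AVC = 119 - 36y + 3y^2; min AVC = £11 at y = 6. Since P = £299 ≥ min AVC, the firm produces.
MC = 119 - 72y + 9y^2. Setting P = MC and taking the root on the rising branch gives y* = 10.
TR = 299·10 = 2990. TC = 2487 + 590 = 3077. Profit = 2990 − 3077 = -£87.
That loss of £87 beats the £2487 the firm would lose by shutting down; producing recovers £2400 of fixed cost.

Profit = -£87 at y = 10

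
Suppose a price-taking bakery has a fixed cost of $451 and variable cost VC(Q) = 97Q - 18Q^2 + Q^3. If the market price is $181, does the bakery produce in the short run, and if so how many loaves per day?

Produce at Q = 14

Strip out fixed cost: VC = 97Q - 18Q^2 + Q^3. Then AVC = 97 - 18Q + Q^2 and MC = 97 - 36Q + 3Q^2.
The AVC parabola has its vertex at Q = 18/2 = 9, where AVC = 97 - 18·9 + 9^2 = $16.
Because $181 ≥ $16, revenue can cover variable cost; the firm operates.
Solving P = MC: -84 - 36Q + 3Q^2 = 0 ⇒ Q = -2 or 14. On the upward-sloping branch, Q* = 14.
Check: AVC at Q = 14 is $41 ≤ P, so revenue covers variable cost.
Profit = P·Q − TC = 181·14 − 1025 = $1509.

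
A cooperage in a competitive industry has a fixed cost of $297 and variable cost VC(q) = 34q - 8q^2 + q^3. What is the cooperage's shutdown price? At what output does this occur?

Short-run supply begins at min AVC. From VC = 34q - 8q^2 + q^3, AVC = 34 - 8q + q^2.
dAVC/dq = -8 + 2q = 0 gives q = 4. min AVC = 34 - 8·4 + 4^2 = 18.
So the shutdown price is $18.

$18 per unit, at q = 4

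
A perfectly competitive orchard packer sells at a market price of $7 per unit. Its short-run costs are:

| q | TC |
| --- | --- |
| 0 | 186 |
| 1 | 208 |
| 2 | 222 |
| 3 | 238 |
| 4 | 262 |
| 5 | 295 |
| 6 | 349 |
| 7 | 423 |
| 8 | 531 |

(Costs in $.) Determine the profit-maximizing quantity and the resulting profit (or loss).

q = 0 (shut down); profit = -$186

Compute π = P·q − TC at each output: q=0: -186; q=1: -201; q=2: -208; q=3: -217; q=4: -234; q=5: -260; q=6: -307; q=7: -374; q=8: -475.
Profit is highest at q = 0. Equivalently, the lowest AVC in the table is 52/3 ≈ $17.33 at q = 3, and P = $7 falls below it — price never covers variable cost, so the firm shuts down and loses only its fixed cost.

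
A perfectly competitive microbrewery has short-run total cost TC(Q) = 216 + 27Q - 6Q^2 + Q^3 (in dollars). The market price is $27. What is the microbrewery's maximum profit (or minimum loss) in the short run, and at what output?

Profit = -$184 at Q = 4

AVC = 27 - 6Q + Q^2 has its minimum $18 at Q = 3; price $27 clears that bar, so the firm operates.
With MC = 27 - 12Q + 3Q^2, P = MC on the upward-sloping part at Q* = 4.
TR = 27·4 = 108. TC = 216 + 76 = 292. Profit = 108 − 292 = -$184.
By producing, the firm covers all variable cost plus $32 of fixed cost; shutting down would lose the full $216.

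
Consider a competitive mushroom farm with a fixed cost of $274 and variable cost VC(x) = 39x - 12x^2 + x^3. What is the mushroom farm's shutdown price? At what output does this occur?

The shutdown price is the minimum of AVC. VC = 39x - 12x^2 + x^3, so AVC = 39 - 12x + x^2.
dAVC/dx = -12 + 2x = 0 gives x = 6. min AVC = 39 - 12·6 + 6^2 = 3.
The firm shuts down for any P below $3.

$3 per unit, at x = 6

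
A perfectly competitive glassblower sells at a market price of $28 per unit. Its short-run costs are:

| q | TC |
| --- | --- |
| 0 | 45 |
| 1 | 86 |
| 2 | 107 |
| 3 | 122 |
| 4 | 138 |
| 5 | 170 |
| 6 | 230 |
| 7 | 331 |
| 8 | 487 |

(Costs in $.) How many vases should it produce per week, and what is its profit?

q = 4; profit = -$26

Profit at each row (π = 28q − TC): q=0: -45; q=1: -58; q=2: -51; q=3: -38; q=4: -26; q=5: -30; q=6: -62; q=7: -135; q=8: -263.
Profit is maximized at q = 4. AVC there is 93/4 = $23.25 ≤ P, so producing beats shutting down (which would give -$45).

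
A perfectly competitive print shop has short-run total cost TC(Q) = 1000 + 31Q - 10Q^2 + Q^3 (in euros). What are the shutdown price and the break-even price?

Shutdown price = €6; break-even price = €131

AVC = 31 - 10Q + Q^2; minimized at Q = 5, giving min AVC = €6. That is the shutdown price.
ATC = 1000/Q + 31 - 10Q + Q^2. Setting dATC/dQ = −1000/Q^2 − 10 + 2Q = 0 gives Q = 10 (since 2·10^3 − 10·10^2 = 1000).
min ATC = 1000/10 + 31 − 10·10 + 10^2 = €131. That is the break-even price.
Between these two prices the firm operates at a loss; above €131 it earns a profit.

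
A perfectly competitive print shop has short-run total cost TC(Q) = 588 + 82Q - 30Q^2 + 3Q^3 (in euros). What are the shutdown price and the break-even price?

Shutdown price = €7; break-even price = €103

Shutdown price = min AVC. AVC = 82 - 30Q + 3Q^2, with vertex at Q = 5 and minimum €7.
ATC = 588/Q + 82 - 30Q + 3Q^2. Setting dATC/dQ = −588/Q^2 − 30 + 6Q = 0 gives Q = 7 (since 6·7^3 − 30·7^2 = 588).
min ATC = 588/7 + 82 − 30·7 + 3·7^2 = €103. That is the break-even price.
For €7 ≤ P < €103 the firm produces at a loss; below €7 it shuts down.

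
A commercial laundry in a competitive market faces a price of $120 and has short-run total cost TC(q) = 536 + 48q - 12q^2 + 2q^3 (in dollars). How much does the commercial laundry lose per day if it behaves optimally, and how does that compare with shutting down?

Profit = -$104 at q = 6

AVC = 48 - 12q + 2q^2 has its minimum $30 at q = 3; price $120 clears that bar, so the firm operates.
With MC = 48 - 24q + 6q^2, P = MC on the upward-sloping part at q* = 6.
TR = 120·6 = 720. TC = 536 + 288 = 824. Profit = 720 − 824 = -$104.
By producing, the firm covers all variable cost plus $432 of fixed cost; shutting down would lose the full $536.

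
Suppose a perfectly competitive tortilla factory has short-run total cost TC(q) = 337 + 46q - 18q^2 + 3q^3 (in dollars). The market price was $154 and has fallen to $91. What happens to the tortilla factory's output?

AVC = 46 - 18q + 3q^2, minimized at q = 3 where min AVC = $19. MC = 46 - 36q + 9q^2.
With P = $154 above the shutdown price, P = MC gives q = 6.
At P = $91 ≥ min AVC, set P = MC: q = 5. The firm stays open but cuts output.

Output falls from 6 to 5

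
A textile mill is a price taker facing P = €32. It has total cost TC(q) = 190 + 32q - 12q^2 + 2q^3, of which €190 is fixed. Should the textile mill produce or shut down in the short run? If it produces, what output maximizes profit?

Variable cost is VC = 32q - 12q^2 + 2q^3, so AVC = VC/q = 32 - 12q + 2q^2 and MC = dTC/dq = 32 - 24q + 6q^2.
AVC is minimized where dAVC/dq = -12 + 4q = 0, at q = 3; min AVC = 32 - 12·3 + 2·3^2 = €14.
Because €32 ≥ €14, revenue can cover variable cost; the firm operates.
P = MC gives -24q + 6q^2 = 0, with roots 0 and 4. Take the larger (rising MC): q* = 4.
Check: AVC at q = 4 is €16 ≤ P, so revenue covers variable cost.
Profit = P·q − TC = 32·4 − 254 = -€126, a loss, but smaller than the €190 fixed cost the firm would lose by shutting down.

Produce at q = 4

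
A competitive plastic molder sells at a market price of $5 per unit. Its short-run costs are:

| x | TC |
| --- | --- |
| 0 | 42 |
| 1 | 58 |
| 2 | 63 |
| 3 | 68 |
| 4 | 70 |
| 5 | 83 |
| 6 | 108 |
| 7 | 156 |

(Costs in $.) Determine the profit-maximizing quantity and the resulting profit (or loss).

x = 0 (shut down); profit = -$42

Tabulate TR − TC: x=0: -42; x=1: -53; x=2: -53; x=3: -53; x=4: -50; x=5: -58; x=6: -78; x=7: -121.
Profit is highest at x = 0. Equivalently, the lowest AVC in the table is 28/4 ≈ $7 at x = 4, and P = $5 falls below it — price never covers variable cost, so the firm shuts down and loses only its fixed cost.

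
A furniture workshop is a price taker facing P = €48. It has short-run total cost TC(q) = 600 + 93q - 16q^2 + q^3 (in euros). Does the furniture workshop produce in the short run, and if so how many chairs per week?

Variable cost is VC = 93q - 16q^2 + q^3, so AVC = VC/q = 93 - 16q + q^2 and MC = dTC/dq = 93 - 32q + 3q^2.
The AVC parabola has its vertex at q = 16/2 = 8, where AVC = 93 - 16·8 + 8^2 = €29.
Since P = €48 ≥ min AVC = €29, price covers variable cost and the firm should produce.
Set P = MC: 48 = 93 - 32q + 3q^2 → 45 - 32q + 3q^2 = 0. The roots are q = 5/3 and q = 9; the profit-maximizing output is on the rising part of MC, so q* = 9.
Check: AVC at q = 9 is €30 ≤ P, so revenue covers variable cost.
Profit = P·q − TC = 48·9 − 870 = -€438, a loss, but smaller than the €600 fixed cost the firm would lose by shutting down.

Produce at q = 9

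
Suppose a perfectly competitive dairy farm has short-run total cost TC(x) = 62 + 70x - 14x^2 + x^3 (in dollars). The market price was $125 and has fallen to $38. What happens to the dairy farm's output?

MC = 70 - 28x + 3x^2; the shutdown threshold is min AVC = $21 (at x = 7).
At P = $125 ≥ min AVC, set P = MC on the rising branch: x = 11.
At P = $38 ≥ min AVC, set P = MC: x = 8. The firm stays open but cuts output.

Output falls from 11 to 8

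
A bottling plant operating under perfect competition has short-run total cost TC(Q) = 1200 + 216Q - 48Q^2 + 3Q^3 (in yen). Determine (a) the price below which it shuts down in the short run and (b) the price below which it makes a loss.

Shutdown price = ¥24; break-even price = ¥156

Shutdown price = min AVC. AVC = 216 - 48Q + 3Q^2, with vertex at Q = 8 and minimum ¥24.
ATC = 1200/Q + 216 - 48Q + 3Q^2. Setting dATC/dQ = −1200/Q^2 − 48 + 6Q = 0 gives Q = 10 (since 6·10^3 − 48·10^2 = 1200).
min ATC = 1200/10 + 216 − 48·10 + 3·10^2 = ¥156. That is the break-even price.
For ¥24 ≤ P < ¥156 the firm produces at a loss; below ¥24 it shuts down.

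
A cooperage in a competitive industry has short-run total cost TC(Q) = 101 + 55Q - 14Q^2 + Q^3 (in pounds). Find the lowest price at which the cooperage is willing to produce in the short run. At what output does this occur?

The shutdown price is the minimum of AVC. VC = 55Q - 14Q^2 + Q^3, so AVC = 55 - 14Q + Q^2.
dAVC/dQ = -14 + 2Q = 0 gives Q = 7. min AVC = 55 - 14·7 + 7^2 = 6.
For P < £6 the firm produces nothing.

£6 per unit, at Q = 7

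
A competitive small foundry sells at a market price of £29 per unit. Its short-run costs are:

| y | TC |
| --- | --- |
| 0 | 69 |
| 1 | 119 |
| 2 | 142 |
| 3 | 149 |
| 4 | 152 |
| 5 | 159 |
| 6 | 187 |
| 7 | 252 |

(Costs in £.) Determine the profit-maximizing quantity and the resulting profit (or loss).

Compute π = P·y − TC at each output: y=0: -69; y=1: -90; y=2: -84; y=3: -62; y=4: -36; y=5: -14; y=6: -13; y=7: -49.
Profit is maximized at y = 6. AVC there is 118/6 = £19.67 ≤ P, so producing beats shutting down (which would give -£69).

y = 6; profit = -£13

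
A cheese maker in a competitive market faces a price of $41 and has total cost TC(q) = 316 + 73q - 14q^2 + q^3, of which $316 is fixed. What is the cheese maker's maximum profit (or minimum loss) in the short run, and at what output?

AVC = 73 - 14q + q^2; min AVC = $24 at q = 7. Since P = $41 ≥ min AVC, the firm produces.
With MC = 73 - 28q + 3q^2, P = MC on the upward-sloping part at q* = 8.
TR = 41·8 = 328. TC = 316 + 200 = 516. Profit = 328 − 516 = -$188.
By producing, the firm covers all variable cost plus $128 of fixed cost; shutting down would lose the full $316.

Profit = -$188 at q = 8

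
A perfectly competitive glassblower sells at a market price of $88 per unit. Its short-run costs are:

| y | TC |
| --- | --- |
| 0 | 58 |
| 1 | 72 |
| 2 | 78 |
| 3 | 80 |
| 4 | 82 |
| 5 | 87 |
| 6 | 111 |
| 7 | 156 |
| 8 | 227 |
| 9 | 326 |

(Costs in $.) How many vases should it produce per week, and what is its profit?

Profit at each row (π = 88y − TC): y=0: -58; y=1: 16; y=2: 98; y=3: 184; y=4: 270; y=5: 353; y=6: 417; y=7: 460; y=8: 477; y=9: 466.
Profit is maximized at y = 8. AVC there is 169/8 = $21.12 ≤ P, so producing beats shutting down (which would give -$58).

y = 8; profit = $477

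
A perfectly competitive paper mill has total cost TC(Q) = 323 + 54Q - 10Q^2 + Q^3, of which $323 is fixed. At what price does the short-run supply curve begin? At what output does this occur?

$29 per unit, at Q = 5

The shutdown price is the minimum of AVC. VC = 54Q - 10Q^2 + Q^3, so AVC = 54 - 10Q + Q^2.
dAVC/dQ = -10 + 2Q = 0 gives Q = 5. min AVC = 54 - 10·5 + 5^2 = 29.
The firm shuts down for any P below $29.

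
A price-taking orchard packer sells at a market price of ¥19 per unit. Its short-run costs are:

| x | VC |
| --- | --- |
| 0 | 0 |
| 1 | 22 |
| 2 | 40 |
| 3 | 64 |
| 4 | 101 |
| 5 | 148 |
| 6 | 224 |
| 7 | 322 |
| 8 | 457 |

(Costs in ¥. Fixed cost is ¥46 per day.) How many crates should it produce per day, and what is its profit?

x = 0 (shut down); profit = -¥46

Compute π = P·x − TC at each output: x=0: -46; x=1: -49; x=2: -48; x=3: -53; x=4: -71; x=5: -99; x=6: -156; x=7: -235; x=8: -351.
Profit is highest at x = 0. Equivalently, the lowest AVC in the table is 40/2 ≈ ¥20 at x = 2, and P = ¥19 falls below it — price never covers variable cost, so the firm shuts down and loses only its fixed cost.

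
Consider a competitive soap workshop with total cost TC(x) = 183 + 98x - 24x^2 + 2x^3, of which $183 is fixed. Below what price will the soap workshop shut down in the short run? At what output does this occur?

$26 per unit, at x = 6

The firm shuts down when price falls below the minimum of average variable cost. AVC = VC/x = 98 - 24x + 2x^2.
At the minimum of AVC, MC = AVC. MC = 98 - 48x + 6x^2; setting MC = AVC gives 4x^2 - 24x = 0, so x = 6. min AVC = 26.
For P < $26 the firm produces nothing.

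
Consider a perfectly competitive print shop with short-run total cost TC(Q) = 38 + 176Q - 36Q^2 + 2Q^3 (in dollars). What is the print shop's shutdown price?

Short-run supply begins at min AVC. From VC = 176Q - 36Q^2 + 2Q^3, AVC = 176 - 36Q + 2Q^2.
dAVC/dQ = -36 + 4Q = 0 gives Q = 9. min AVC = 176 - 36·9 + 2·9^2 = 14.
So the shutdown price is $14.

$14 per unit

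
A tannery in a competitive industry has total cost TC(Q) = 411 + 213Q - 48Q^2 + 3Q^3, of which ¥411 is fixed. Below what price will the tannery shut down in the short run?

Short-run supply begins at min AVC. From VC = 213Q - 48Q^2 + 3Q^3, AVC = 213 - 48Q + 3Q^2.
dAVC/dQ = -48 + 6Q = 0 gives Q = 8. min AVC = 213 - 48·8 + 3·8^2 = 21.
For P < ¥21 the firm produces nothing.

¥21 per unit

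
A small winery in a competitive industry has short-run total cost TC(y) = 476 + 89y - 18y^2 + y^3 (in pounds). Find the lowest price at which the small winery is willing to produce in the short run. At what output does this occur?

The shutdown price is the minimum of AVC. VC = 89y - 18y^2 + y^3, so AVC = 89 - 18y + y^2.
dAVC/dy = -18 + 2y = 0 gives y = 9. min AVC = 89 - 18·9 + 9^2 = 8.
The firm shuts down for any P below £8.

£8 per unit, at y = 9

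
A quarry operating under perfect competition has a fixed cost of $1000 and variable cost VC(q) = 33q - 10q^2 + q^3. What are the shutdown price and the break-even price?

AVC = 33 - 10q + q^2; minimized at q = 5, giving min AVC = $8. That is the shutdown price.
ATC = 1000/q + 33 - 10q + q^2. Setting dATC/dq = −1000/q^2 − 10 + 2q = 0 gives q = 10 (since 2·10^3 − 10·10^2 = 1000).
min ATC = 1000/10 + 33 − 10·10 + 10^2 = $133. That is the break-even price.
For $8 ≤ P < $133 the firm produces at a loss; below $8 it shuts down.

Shutdown price = $8; break-even price = $133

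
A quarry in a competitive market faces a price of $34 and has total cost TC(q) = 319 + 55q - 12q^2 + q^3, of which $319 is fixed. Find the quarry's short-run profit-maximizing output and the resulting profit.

AVC = 55 - 12q + q^2 has its minimum $19 at q = 6; price $34 clears that bar, so the firm operates.
With MC = 55 - 24q + 3q^2, P = MC on the upward-sloping part at q* = 7.
TR = 34·7 = 238. TC = 319 + 140 = 459. Profit = 238 − 459 = -$221.
Shutting down would mean losing the fixed cost of $319, so operating at a loss of $221 is better by $98.

Profit = -$221 at q = 7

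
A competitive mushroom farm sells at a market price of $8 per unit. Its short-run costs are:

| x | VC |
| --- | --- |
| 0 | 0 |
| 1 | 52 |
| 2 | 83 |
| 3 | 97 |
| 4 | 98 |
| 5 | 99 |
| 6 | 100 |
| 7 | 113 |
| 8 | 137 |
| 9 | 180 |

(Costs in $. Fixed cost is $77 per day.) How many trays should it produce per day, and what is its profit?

x = 0 (shut down); profit = -$77

Tabulate TR − TC: x=0: -77; x=1: -121; x=2: -144; x=3: -150; x=4: -143; x=5: -136; x=6: -129; x=7: -134; x=8: -150; x=9: -185.
Profit is highest at x = 0. Equivalently, the lowest AVC in the table is 113/7 ≈ $16.14 at x = 7, and P = $8 falls below it — price never covers variable cost, so the firm shuts down and loses only its fixed cost.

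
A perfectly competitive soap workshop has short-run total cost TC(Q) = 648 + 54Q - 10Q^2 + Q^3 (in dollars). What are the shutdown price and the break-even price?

Shutdown price = $29; break-even price = $117

AVC = 54 - 10Q + Q^2; minimized at Q = 5, giving min AVC = $29. That is the shutdown price.
ATC = 648/Q + 54 - 10Q + Q^2. Setting dATC/dQ = −648/Q^2 − 10 + 2Q = 0 gives Q = 9 (since 2·9^3 − 10·9^2 = 648).
min ATC = 648/9 + 54 − 10·9 + 9^2 = $117. That is the break-even price.
For $29 ≤ P < $117 the firm produces at a loss; below $29 it shuts down.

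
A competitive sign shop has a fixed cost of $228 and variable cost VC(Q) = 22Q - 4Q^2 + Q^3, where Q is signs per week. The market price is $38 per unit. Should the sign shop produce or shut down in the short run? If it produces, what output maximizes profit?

Produce at Q = 4

From TC, MC = TC'(Q) = 22 - 8Q + 3Q^2 and AVC = VC/Q = 22 - 4Q + Q^2.
AVC is minimized where dAVC/dQ = -4 + 2Q = 0, at Q = 2; min AVC = 22 - 4·2 + 2^2 = $18.
Because $38 ≥ $18, revenue can cover variable cost; the firm operates.
Set P = MC: 38 = 22 - 8Q + 3Q^2 → -16 - 8Q + 3Q^2 = 0. The roots are Q = -4/3 and Q = 4; the profit-maximizing output is on the rising part of MC, so Q* = 4.
Check: AVC at Q = 4 is $22 ≤ P, so revenue covers variable cost.
Profit = P·Q − TC = 38·4 − 316 = -$164, a loss, but smaller than the $228 fixed cost the firm would lose by shutting down.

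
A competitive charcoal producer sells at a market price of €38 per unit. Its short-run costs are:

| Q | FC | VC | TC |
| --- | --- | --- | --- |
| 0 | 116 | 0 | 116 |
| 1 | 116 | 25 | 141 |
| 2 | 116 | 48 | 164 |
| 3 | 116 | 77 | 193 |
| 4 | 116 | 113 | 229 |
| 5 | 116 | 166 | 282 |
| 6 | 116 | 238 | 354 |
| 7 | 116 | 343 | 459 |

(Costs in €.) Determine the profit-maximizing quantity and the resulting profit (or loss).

Compute π = P·Q − TC at each output: Q=0: -116; Q=1: -103; Q=2: -88; Q=3: -79; Q=4: -77; Q=5: -92; Q=6: -126; Q=7: -193.
Profit is maximized at Q = 4. AVC there is 113/4 = €28.25 ≤ P, so producing beats shutting down (which would give -€116).

Q = 4; profit = -€77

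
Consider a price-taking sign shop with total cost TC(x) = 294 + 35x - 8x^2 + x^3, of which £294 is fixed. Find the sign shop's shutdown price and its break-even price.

Shutdown price = min AVC. AVC = 35 - 8x + x^2, with vertex at x = 4 and minimum £19.
ATC = 294/x + 35 - 8x + x^2. Setting dATC/dx = −294/x^2 − 8 + 2x = 0 gives x = 7 (since 2·7^3 − 8·7^2 = 294).
min ATC = 294/7 + 35 − 8·7 + 7^2 = £70. That is the break-even price.
For £19 ≤ P < £70 the firm produces at a loss; below £19 it shuts down.

Shutdown price = £19; break-even price = £70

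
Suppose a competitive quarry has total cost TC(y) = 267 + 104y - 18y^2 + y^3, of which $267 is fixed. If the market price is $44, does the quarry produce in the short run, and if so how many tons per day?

Produce at y = 10

From TC, MC = TC'(y) = 104 - 36y + 3y^2 and AVC = VC/y = 104 - 18y + y^2.
The AVC parabola has its vertex at y = 18/2 = 9, where AVC = 104 - 18·9 + 9^2 = $23.
P = $44 exceeds min AVC = $23, so the firm stays open.
P = MC gives 60 - 36y + 3y^2 = 0, with roots 2 and 10. Take the larger (rising MC): y* = 10.
Check: AVC at y = 10 is $24 ≤ P, so revenue covers variable cost.
Profit = P·y − TC = 44·10 − 507 = -$67, a loss, but smaller than the $267 fixed cost the firm would lose by shutting down.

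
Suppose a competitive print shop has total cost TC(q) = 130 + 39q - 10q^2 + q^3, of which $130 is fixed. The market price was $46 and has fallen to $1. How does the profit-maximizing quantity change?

Output falls from 7 to 0 (the firm shuts down)

MC = 39 - 20q + 3q^2; the shutdown threshold is min AVC = $14 (at q = 5).
At P = $46 ≥ min AVC, set P = MC on the rising branch: q = 7.
At P = $1 < min AVC = $14, price no longer covers variable cost at any output, so the firm shuts down: q = 0.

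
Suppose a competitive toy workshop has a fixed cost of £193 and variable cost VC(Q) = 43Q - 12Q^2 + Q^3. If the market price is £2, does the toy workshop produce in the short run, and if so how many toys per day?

Strip out fixed cost: VC = 43Q - 12Q^2 + Q^3. Then AVC = 43 - 12Q + Q^2 and MC = 43 - 24Q + 3Q^2.
AVC hits its minimum where MC = AVC, at Q = 6, giving min AVC = 43 - 12·6 + 6^2 = £7.
P = £2 lies below min AVC = £7; no output level covers variable cost.
The firm minimizes its loss by shutting down and losing only its fixed cost of £193.

Shut down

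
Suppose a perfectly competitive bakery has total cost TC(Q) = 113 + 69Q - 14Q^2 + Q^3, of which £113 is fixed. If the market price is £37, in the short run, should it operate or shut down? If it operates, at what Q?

Strip out fixed cost: VC = 69Q - 14Q^2 + Q^3. Then AVC = 69 - 14Q + Q^2 and MC = 69 - 28Q + 3Q^2.
AVC is minimized where dAVC/dQ = -14 + 2Q = 0, at Q = 7; min AVC = 69 - 14·7 + 7^2 = £20.
P = £37 exceeds min AVC = £20, so the firm stays open.
Set P = MC: 37 = 69 - 28Q + 3Q^2 → 32 - 28Q + 3Q^2 = 0. The roots are Q = 4/3 and Q = 8; the profit-maximizing output is on the rising part of MC, so Q* = 8.
Check: AVC at Q = 8 is £21 ≤ P, so revenue covers variable cost.
Profit = P·Q − TC = 37·8 − 281 = £15.

Produce at Q = 8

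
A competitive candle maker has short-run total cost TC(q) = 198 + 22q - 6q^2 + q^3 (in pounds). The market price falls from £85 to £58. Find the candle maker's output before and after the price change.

MC = 22 - 12q + 3q^2; the shutdown threshold is min AVC = £13 (at q = 3).
At P = £85 ≥ min AVC, set P = MC on the rising branch: q = 7.
At P = £58 ≥ min AVC, set P = MC: q = 6. The firm stays open but cuts output.

Output falls from 7 to 6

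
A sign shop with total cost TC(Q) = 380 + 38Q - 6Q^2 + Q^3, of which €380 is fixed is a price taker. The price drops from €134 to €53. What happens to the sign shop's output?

Output falls from 8 to 5

MC = 38 - 12Q + 3Q^2; the shutdown threshold is min AVC = €29 (at Q = 3).
With P = €134 above the shutdown price, P = MC gives Q = 8.
At P = €53 ≥ min AVC, set P = MC: Q = 5. The firm stays open but cuts output.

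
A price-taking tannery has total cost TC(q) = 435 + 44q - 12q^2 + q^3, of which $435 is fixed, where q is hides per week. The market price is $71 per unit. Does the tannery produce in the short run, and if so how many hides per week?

Produce at q = 9

Variable cost is VC = 44q - 12q^2 + q^3, so AVC = VC/q = 44 - 12q + q^2 and MC = dTC/dq = 44 - 24q + 3q^2.
AVC hits its minimum where MC = AVC, at q = 6, giving min AVC = 44 - 12·6 + 6^2 = $8.
Since P = $71 ≥ min AVC = $8, price covers variable cost and the firm should produce.
P = MC gives -27 - 24q + 3q^2 = 0, with roots -1 and 9. Take the larger (rising MC): q* = 9.
Check: AVC at q = 9 is $17 ≤ P, so revenue covers variable cost.
Profit = P·q − TC = 71·9 − 588 = $51.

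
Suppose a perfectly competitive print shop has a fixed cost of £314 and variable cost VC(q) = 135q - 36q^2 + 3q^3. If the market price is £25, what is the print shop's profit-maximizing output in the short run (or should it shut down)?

Strip out fixed cost: VC = 135q - 36q^2 + 3q^3. Then AVC = 135 - 36q + 3q^2 and MC = 135 - 72q + 9q^2.
AVC hits its minimum where MC = AVC, at q = 6, giving min AVC = 135 - 36·6 + 3·6^2 = £27.
Since P = £25 < min AVC = £27, price fails to cover variable cost at any output.
Best response: produce nothing and absorb the £314 fixed cost.

Shut down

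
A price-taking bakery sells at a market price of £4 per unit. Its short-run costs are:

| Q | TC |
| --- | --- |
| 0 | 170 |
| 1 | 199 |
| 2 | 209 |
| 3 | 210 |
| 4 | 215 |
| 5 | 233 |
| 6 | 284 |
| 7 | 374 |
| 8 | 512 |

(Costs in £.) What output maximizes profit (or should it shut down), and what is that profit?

Compute π = P·Q − TC at each output: Q=0: -170; Q=1: -195; Q=2: -201; Q=3: -198; Q=4: -199; Q=5: -213; Q=6: -260; Q=7: -346; Q=8: -480.
Profit is highest at Q = 0. Equivalently, the lowest AVC in the table is 45/4 ≈ £11.25 at Q = 4, and P = £4 falls below it — price never covers variable cost, so the firm shuts down and loses only its fixed cost.

Q = 0 (shut down); profit = -£170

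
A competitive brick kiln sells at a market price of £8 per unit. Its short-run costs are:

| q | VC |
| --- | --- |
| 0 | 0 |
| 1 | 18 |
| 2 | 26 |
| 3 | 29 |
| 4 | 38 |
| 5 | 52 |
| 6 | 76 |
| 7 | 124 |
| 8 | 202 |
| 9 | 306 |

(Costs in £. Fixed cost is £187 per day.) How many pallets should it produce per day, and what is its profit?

q = 0 (shut down); profit = -£187

Profit at each row (π = 8q − TC): q=0: -187; q=1: -197; q=2: -197; q=3: -192; q=4: -193; q=5: -199; q=6: -215; q=7: -255; q=8: -325; q=9: -421.
Profit is highest at q = 0. Equivalently, the lowest AVC in the table is 38/4 ≈ £9.50 at q = 4, and P = £8 falls below it — price never covers variable cost, so the firm shuts down and loses only its fixed cost.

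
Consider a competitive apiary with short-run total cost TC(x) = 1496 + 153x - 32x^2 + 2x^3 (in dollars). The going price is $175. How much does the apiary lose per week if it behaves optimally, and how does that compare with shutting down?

AVC = 153 - 32x + 2x^2 has its minimum $25 at x = 8; price $175 clears that bar, so the firm operates.
With MC = 153 - 64x + 6x^2, P = MC on the upward-sloping part at x* = 11.
TR = 175·11 = 1925. TC = 1496 + 473 = 1969. Profit = 1925 − 1969 = -$44.
By producing, the firm covers all variable cost plus $1452 of fixed cost; shutting down would lose the full $1496.

Profit = -$44 at x = 11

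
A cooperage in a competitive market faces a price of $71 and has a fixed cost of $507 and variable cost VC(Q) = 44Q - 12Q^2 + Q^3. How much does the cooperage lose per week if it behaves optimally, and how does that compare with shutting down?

AVC = 44 - 12Q + Q^2 has its minimum $8 at Q = 6; price $71 clears that bar, so the firm operates.
MC = 44 - 24Q + 3Q^2. Setting P = MC and taking the root on the rising branch gives Q* = 9.
TR = 71·9 = 639. TC = 507 + 153 = 660. Profit = 639 − 660 = -$21.
Shutting down would mean losing the fixed cost of $507, so operating at a loss of $21 is better by $486.

Profit = -$21 at Q = 9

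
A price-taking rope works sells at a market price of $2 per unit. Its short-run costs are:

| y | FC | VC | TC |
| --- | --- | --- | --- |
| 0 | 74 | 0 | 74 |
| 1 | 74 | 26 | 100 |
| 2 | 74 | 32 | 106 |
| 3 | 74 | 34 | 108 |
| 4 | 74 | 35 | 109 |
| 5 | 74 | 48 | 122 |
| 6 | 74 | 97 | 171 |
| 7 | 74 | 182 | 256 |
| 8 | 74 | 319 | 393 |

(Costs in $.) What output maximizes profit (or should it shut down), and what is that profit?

Compute π = P·y − TC at each output: y=0: -74; y=1: -98; y=2: -102; y=3: -102; y=4: -101; y=5: -112; y=6: -159; y=7: -242; y=8: -377.
Profit is highest at y = 0. Equivalently, the lowest AVC in the table is 35/4 ≈ $8.75 at y = 4, and P = $2 falls below it — price never covers variable cost, so the firm shuts down and loses only its fixed cost.

y = 0 (shut down); profit = -$74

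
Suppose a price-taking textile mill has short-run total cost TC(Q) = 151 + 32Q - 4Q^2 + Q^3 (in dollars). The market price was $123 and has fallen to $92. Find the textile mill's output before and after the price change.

MC = 32 - 8Q + 3Q^2; the shutdown threshold is min AVC = $28 (at Q = 2).
At P = $123 ≥ min AVC, set P = MC on the rising branch: Q = 7.
At P = $92 ≥ min AVC, set P = MC: Q = 6. The firm stays open but cuts output.

Output falls from 7 to 6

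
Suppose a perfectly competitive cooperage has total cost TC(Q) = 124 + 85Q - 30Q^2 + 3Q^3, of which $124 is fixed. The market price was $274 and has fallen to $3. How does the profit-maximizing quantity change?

MC = 85 - 60Q + 9Q^2; the shutdown threshold is min AVC = $10 (at Q = 5).
At P = $274 ≥ min AVC, set P = MC on the rising branch: Q = 9.
At P = $3 < min AVC = $10, price no longer covers variable cost at any output, so the firm shuts down: Q = 0.

Output falls from 9 to 0 (the firm shuts down)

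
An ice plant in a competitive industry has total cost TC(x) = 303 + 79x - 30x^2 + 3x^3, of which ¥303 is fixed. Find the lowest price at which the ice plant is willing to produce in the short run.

¥4 per unit

Short-run supply begins at min AVC. From VC = 79x - 30x^2 + 3x^3, AVC = 79 - 30x + 3x^2.
At the minimum of AVC, MC = AVC. MC = 79 - 60x + 9x^2; setting MC = AVC gives 6x^2 - 30x = 0, so x = 5. min AVC = 4.
The firm shuts down for any P below ¥4.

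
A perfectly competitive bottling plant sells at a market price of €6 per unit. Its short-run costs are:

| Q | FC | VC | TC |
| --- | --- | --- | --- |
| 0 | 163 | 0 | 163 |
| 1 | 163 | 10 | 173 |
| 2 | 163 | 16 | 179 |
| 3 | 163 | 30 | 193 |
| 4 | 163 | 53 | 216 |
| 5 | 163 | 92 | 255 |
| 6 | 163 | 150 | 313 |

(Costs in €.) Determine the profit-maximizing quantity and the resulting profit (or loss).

Profit at each row (π = 6Q − TC): Q=0: -163; Q=1: -167; Q=2: -167; Q=3: -175; Q=4: -192; Q=5: -225; Q=6: -277.
Profit is highest at Q = 0. Equivalently, the lowest AVC in the table is 16/2 ≈ €8 at Q = 2, and P = €6 falls below it — price never covers variable cost, so the firm shuts down and loses only its fixed cost.

Q = 0 (shut down); profit = -€163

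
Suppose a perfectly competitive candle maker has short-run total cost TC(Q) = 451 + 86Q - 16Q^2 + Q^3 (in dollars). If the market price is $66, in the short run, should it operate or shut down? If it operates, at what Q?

Produce at Q = 10

Variable cost is VC = 86Q - 16Q^2 + Q^3, so AVC = VC/Q = 86 - 16Q + Q^2 and MC = dTC/dQ = 86 - 32Q + 3Q^2.
AVC is minimized where dAVC/dQ = -16 + 2Q = 0, at Q = 8; min AVC = 86 - 16·8 + 8^2 = $22.
Because $66 ≥ $22, revenue can cover variable cost; the firm operates.
Solving P = MC: 20 - 32Q + 3Q^2 = 0 ⇒ Q = 2/3 or 10. On the upward-sloping branch, Q* = 10.
Check: AVC at Q = 10 is $26 ≤ P, so revenue covers variable cost.
Profit = P·Q − TC = 66·10 − 711 = -$51, a loss, but smaller than the $451 fixed cost the firm would lose by shutting down.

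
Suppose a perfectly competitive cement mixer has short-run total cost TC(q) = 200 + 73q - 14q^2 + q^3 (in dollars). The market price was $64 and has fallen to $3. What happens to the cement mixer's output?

MC = 73 - 28q + 3q^2; the shutdown threshold is min AVC = $24 (at q = 7).
At P = $64 ≥ min AVC, set P = MC on the rising branch: q = 9.
At P = $3 < min AVC = $24, price no longer covers variable cost at any output, so the firm shuts down: q = 0.

Output falls from 9 to 0 (the firm shuts down)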